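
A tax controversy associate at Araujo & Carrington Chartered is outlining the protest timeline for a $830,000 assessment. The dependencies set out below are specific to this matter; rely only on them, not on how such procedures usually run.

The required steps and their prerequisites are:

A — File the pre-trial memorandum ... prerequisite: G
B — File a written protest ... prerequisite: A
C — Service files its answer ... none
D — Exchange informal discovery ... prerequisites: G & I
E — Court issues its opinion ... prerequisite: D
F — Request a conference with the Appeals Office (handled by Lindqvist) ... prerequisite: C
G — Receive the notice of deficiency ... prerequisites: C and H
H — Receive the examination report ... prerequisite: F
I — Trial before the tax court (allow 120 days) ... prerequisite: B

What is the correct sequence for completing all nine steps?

C F H G A B I D E

C is the only step with nothing outstanding, so it goes first.
F needed C, now all done → F.
That leaves H as the only ready step → H.
G is the only step now ready → G.
That leaves A as the only ready step → A.
B needed A, now all done → B.
Next only I has its prerequisites met → I.
Next only D has its prerequisites met → D.
E needed D, now all done → E.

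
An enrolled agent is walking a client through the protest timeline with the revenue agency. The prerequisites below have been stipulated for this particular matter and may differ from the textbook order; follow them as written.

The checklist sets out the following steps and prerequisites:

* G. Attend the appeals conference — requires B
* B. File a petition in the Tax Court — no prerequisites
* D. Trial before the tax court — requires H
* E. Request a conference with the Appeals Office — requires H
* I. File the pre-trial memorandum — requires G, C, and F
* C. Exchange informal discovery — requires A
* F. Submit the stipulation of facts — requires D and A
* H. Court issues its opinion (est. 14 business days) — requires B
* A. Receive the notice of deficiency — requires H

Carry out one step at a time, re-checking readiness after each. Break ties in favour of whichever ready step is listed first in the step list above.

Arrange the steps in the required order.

B G H D E A C F I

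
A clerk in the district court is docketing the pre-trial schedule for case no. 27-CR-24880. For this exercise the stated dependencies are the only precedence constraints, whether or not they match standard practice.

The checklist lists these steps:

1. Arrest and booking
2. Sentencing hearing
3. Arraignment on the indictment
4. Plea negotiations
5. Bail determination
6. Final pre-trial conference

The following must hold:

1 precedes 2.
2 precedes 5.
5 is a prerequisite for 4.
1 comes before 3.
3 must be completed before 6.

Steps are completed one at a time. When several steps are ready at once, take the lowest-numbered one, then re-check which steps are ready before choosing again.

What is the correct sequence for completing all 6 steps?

1 is the only step with nothing outstanding, so it goes first.
Now 2 and 3 have their prerequisites met. 2 has the earlier label, so 2 next.
5 now also ready, so the ready set is {3, 5}; 3 has the earlier label → 3.
6 now also ready, so the ready set is {5, 6}; 5 has the earlier label → 5.
4 now also ready, so the ready set is {4, 6}; 4 has the earlier label → 4.
That leaves 6 as the only ready step → 6.

1 → 2 → 3 → 5 → 4 → 6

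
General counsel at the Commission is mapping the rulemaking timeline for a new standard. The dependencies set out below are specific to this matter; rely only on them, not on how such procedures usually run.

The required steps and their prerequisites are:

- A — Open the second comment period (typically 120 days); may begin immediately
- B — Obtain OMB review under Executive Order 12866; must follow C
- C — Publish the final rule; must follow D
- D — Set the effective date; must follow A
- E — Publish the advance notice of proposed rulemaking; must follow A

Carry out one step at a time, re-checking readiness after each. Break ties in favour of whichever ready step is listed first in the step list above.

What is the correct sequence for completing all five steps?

A has no prerequisites → A first.
Ready: D and E. D is listed earlier → D.
C now also ready, so the ready set is {C, E}; C is listed earlier → C.
B now also ready, so the ready set is {B, E}; B is listed earlier → B.
E needed A, now all done → E.

A, D, C, B, E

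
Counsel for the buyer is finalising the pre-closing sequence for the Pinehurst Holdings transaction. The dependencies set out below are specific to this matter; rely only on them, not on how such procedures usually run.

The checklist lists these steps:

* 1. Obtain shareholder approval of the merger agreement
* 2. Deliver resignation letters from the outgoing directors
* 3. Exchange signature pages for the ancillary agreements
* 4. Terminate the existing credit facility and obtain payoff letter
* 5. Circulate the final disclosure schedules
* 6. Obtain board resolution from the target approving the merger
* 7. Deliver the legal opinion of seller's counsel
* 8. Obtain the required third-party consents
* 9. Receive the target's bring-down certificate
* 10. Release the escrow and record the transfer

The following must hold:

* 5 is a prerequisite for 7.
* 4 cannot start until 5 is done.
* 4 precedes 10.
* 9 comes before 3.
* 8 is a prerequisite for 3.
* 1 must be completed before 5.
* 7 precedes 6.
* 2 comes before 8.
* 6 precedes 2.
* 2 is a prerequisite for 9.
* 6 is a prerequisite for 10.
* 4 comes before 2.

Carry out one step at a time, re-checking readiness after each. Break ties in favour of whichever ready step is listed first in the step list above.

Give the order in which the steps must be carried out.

1, 5, 4, 7, 6, 2, 8, 9, 3, 10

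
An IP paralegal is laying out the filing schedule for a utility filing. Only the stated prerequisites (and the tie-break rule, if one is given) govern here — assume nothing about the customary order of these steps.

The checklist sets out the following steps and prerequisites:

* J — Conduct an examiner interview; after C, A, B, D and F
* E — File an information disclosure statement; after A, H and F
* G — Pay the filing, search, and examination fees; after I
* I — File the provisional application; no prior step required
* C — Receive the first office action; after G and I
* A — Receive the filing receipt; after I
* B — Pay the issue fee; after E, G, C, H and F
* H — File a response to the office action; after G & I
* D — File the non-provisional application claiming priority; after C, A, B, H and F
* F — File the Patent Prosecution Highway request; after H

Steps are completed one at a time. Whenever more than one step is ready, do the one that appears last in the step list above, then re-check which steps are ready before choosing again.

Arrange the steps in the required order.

I A G H F C E B D J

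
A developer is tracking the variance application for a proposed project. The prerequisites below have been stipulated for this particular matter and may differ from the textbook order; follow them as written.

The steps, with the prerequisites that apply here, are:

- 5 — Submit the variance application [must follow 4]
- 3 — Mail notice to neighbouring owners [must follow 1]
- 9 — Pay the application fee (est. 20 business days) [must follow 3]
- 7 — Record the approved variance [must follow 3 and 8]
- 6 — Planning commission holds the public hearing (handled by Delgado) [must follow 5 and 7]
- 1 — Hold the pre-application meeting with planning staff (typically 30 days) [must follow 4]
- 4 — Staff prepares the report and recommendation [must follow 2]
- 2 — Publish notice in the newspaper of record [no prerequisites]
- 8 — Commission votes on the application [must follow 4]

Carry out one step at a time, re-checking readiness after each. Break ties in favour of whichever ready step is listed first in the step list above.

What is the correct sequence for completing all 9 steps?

2 4 5 1 3 9 8 7 6

Only 2 has no prerequisites, so it is first.
4 is the only step now ready → 4.
5, 1 and 8 are all available; 5 is listed earlier → 5.
1 and 8 are both available; 1 is listed earlier → 1.
3 now also ready, so the ready set is {3, 8}; 3 is listed earlier → 3.
9 now also ready, so the ready set is {9, 8}; 9 is listed earlier → 9.
Next only 8 has its prerequisites met → 8.
7 needed 3 and 8, now all done → 7.
6 needed 5 and 7, now all done → 6.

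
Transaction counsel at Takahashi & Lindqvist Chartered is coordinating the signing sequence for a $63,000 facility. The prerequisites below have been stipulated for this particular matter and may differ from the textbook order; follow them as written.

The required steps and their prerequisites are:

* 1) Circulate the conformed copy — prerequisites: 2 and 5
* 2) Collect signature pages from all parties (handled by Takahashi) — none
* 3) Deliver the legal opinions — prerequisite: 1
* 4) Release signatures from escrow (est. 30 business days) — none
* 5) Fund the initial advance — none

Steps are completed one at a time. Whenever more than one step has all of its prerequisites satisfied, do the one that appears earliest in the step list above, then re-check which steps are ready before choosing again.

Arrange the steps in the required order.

2 → 4 → 5 → 1 → 3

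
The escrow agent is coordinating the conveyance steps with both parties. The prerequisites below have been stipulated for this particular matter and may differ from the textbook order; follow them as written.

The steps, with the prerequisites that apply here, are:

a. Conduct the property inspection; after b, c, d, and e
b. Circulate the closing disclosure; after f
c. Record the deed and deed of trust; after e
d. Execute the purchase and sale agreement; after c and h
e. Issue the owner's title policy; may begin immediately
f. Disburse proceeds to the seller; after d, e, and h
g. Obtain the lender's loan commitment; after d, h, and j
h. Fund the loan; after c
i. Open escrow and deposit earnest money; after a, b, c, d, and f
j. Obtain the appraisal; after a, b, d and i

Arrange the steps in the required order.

e, c, h, d, f, b, a, i, j, g

e is the only step with nothing outstanding, so it goes first.
c needed e, now all done → c.
h needed c, now all done → h.
d needed c and h, now all done → d.
That leaves f as the only ready step → f.
b needed f, now all done → b.
a needed b, c, d and e, now all done → a.
i is the only step now ready → i.
That leaves j as the only ready step → j.
g is the only step now ready → g.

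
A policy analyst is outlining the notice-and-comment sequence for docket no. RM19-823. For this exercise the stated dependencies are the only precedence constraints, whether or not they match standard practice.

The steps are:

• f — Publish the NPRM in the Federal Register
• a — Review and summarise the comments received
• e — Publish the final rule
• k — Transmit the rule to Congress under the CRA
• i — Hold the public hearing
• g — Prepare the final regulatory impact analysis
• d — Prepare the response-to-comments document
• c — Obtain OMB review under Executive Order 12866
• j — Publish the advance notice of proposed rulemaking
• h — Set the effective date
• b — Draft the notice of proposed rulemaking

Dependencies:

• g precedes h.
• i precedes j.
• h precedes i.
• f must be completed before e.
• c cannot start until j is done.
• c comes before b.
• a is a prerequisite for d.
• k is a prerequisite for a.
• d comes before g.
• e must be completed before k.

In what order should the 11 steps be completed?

f has no prerequisites → f first.
Next only e has its prerequisites met → e.
k needed e, now all done → k.
a is the only step now ready → a.
d is the only step now ready → d.
That leaves g as the only ready step → g.
That leaves h as the only ready step → h.
i is the only step now ready → i.
j needed i, now all done → j.
c needed j, now all done → c.
b needed c, now all done → b.

f, e, k, a, d, g, h, i, j, c, b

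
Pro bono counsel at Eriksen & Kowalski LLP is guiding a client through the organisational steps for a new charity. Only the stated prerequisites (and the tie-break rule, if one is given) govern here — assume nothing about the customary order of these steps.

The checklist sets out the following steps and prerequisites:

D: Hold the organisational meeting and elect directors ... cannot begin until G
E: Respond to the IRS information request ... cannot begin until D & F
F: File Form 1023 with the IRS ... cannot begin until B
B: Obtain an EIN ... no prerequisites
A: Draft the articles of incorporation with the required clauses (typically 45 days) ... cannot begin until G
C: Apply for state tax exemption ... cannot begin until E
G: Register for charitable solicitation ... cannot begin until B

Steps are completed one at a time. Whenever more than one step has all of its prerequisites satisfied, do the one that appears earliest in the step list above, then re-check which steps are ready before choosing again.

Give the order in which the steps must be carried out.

B is the only step with nothing outstanding, so it goes first.
F and G are both available; F is listed earlier → F.
G needed B, now all done → G.
D and A are both available; D is listed earlier → D.
Now E and A have their prerequisites met. E is listed earlier, so E next.
C now also ready, so the ready set is {A, C}; A is listed earlier → A.
C needed E, now all done → C.

B → F → G → D → E → A → C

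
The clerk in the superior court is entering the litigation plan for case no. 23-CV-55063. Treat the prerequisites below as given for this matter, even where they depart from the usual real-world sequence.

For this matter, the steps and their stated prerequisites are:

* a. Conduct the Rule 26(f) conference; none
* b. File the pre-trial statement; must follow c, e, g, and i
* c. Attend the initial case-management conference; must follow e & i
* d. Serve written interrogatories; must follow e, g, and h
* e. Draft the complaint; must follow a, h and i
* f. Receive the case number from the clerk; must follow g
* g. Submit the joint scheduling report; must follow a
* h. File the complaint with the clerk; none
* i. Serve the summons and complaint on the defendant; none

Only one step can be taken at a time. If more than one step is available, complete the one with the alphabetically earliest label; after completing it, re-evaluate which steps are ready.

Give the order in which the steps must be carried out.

a, h and i have no prerequisites; a has the earlier label, so a is first.
g now also ready, so the ready set is {g, h, i}; g has the earlier label → g.
f now also ready, so the ready set is {f, h, i}; f has the earlier label → f.
h and i are both available; h has the earlier label → h.
i is the only step now ready → i.
e needed a, h and i, now all done → e.
c and d are both available; c has the earlier label → c.
b now also ready, so the ready set is {b, d}; b has the earlier label → b.
d needed e, g and h, now all done → d.

a g f h i e c b d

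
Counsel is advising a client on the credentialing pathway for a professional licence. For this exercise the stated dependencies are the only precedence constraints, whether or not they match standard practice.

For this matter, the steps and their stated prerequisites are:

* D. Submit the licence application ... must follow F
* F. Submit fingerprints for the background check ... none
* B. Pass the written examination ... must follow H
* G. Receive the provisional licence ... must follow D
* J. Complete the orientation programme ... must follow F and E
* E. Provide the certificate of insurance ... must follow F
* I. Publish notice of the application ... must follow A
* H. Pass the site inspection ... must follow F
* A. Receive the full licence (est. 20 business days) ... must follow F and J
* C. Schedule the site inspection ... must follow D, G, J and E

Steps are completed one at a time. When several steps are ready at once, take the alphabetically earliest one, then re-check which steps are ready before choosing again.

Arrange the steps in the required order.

F, D, E, G, H, B, J, A, C, I

F has no prerequisites → F first.
Ready: D, E and H. D has the earlier label → D.
E, G and H are all available; E has the earlier label → E.
J now also ready, so the ready set is {G, H, J}; G has the earlier label → G.
Now H and J have their prerequisites met. H has the earlier label, so H next.
B now also ready, so the ready set is {B, J}; B has the earlier label → B.
J needed E and F, now all done → J.
Now A and C have their prerequisites met. A has the earlier label, so A next.
C and I are both available; C has the earlier label → C.
I needed A, now all done → I.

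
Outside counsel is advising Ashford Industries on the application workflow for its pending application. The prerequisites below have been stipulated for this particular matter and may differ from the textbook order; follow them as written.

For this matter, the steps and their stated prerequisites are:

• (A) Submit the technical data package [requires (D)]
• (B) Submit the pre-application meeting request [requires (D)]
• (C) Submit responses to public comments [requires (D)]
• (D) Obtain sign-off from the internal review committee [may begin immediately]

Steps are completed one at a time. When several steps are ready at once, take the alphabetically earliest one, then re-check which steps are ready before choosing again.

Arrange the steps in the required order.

(D) is the only step with nothing outstanding, so it goes first.
Ready: (A), (B) and (C). (A) has the earlier label → (A).
(B) and (C) are both available; (B) has the earlier label → (B).
(C) needed (D), now all done → (C).

(D) → (A) → (B) → (C)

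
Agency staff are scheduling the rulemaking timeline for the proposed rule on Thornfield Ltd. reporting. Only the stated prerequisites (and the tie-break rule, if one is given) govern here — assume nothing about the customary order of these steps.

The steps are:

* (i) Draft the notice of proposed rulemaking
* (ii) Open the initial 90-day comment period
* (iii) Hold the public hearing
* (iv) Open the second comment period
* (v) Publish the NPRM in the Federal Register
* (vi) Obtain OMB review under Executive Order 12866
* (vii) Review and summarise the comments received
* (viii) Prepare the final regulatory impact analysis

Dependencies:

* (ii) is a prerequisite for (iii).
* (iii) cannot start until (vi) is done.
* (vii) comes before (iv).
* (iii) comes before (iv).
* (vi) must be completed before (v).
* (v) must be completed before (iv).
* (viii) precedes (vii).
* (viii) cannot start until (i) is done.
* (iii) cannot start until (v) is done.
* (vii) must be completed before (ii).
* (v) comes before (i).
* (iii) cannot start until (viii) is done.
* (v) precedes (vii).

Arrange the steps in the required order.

(vi), (v), (i), (viii), (vii), (ii), (iii), (iv)

(vi) has no prerequisites → (vi) first.
(v) needed (vi), now all done → (v).
Next only (i) has its prerequisites met → (i).
Next only (viii) has its prerequisites met → (viii).
(vii) needed (v) and (viii), now all done → (vii).
That leaves (ii) as the only ready step → (ii).
(iii) needed (ii), (v), (vi) and (viii), now all done → (iii).
(iv) is the only step now ready → (iv).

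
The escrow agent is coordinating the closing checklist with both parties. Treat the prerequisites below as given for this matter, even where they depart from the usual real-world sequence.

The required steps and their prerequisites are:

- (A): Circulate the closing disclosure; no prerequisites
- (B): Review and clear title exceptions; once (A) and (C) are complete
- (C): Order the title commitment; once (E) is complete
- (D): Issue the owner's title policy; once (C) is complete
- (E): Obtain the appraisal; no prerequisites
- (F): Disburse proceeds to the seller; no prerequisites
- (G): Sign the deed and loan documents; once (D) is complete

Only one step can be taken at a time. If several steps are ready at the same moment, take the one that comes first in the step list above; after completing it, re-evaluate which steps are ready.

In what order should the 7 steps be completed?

(A) (E) (C) (B) (D) (F) (G)

(A), (E) and (F) have no prerequisites; (A) is listed earlier, so (A) is first.
Ready: (E) and (F). (E) is listed earlier → (E).
(C) now also ready, so the ready set is {(C), (F)}; (C) is listed earlier → (C).
(B), (D) and (F) are all available; (B) is listed earlier → (B).
Now (D) and (F) have their prerequisites met. (D) is listed earlier, so (D) next.
(G) now also ready, so the ready set is {(F), (G)}; (F) is listed earlier → (F).
That leaves (G) as the only ready step → (G).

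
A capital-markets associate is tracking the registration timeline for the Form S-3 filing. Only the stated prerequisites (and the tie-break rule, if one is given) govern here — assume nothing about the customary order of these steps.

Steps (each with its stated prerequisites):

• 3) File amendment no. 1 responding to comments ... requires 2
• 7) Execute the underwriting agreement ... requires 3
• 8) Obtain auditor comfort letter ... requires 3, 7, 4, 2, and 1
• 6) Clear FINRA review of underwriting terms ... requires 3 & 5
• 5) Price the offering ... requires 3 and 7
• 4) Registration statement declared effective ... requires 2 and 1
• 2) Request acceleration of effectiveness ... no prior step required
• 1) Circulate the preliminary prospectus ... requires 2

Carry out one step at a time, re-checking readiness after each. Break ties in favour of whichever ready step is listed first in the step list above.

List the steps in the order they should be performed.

2 → 3 → 7 → 5 → 6 → 1 → 4 → 8

Only 2 has no prerequisites, so it is first.
Ready: 3 and 1. 3 is listed earlier → 3.
Ready: 7 and 1. 7 is listed earlier → 7.
Ready: 5 and 1. 5 is listed earlier → 5.
6 now also ready, so the ready set is {6, 1}; 6 is listed earlier → 6.
1 needed 2, now all done → 1.
4 needed 2 and 1, now all done → 4.
8 needed 3, 7, 4, 2 and 1, now all done → 8.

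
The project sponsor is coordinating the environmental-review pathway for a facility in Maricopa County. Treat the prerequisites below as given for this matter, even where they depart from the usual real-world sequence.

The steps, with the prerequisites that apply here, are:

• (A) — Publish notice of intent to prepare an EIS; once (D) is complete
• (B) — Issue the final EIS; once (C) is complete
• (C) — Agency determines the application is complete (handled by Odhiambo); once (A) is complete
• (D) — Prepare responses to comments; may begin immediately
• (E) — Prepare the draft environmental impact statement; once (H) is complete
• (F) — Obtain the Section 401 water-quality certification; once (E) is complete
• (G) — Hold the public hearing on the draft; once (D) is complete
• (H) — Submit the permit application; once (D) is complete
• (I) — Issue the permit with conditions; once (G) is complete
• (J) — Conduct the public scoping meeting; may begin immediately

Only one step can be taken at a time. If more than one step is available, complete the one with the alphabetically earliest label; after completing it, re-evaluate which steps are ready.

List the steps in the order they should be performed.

Nothing is required for (D) and (J). (D) has the earlier label → (D) first.
(A), (G), (H) and (J) are all available; (A) has the earlier label → (A).
(C), (G), (H) and (J) are all available; (C) has the earlier label → (C).
(B) now also ready, so the ready set is {(B), (G), (H), (J)}; (B) has the earlier label → (B).
Now (G), (H) and (J) have their prerequisites met. (G) has the earlier label, so (G) next.
(H), (I) and (J) are all available; (H) has the earlier label → (H).
Ready: (E), (I) and (J). (E) has the earlier label → (E).
(F) now also ready, so the ready set is {(F), (I), (J)}; (F) has the earlier label → (F).
(I) and (J) are both available; (I) has the earlier label → (I).
Next only (J) has its prerequisites met → (J).

(D) (A) (C) (B) (G) (H) (E) (F) (I) (J)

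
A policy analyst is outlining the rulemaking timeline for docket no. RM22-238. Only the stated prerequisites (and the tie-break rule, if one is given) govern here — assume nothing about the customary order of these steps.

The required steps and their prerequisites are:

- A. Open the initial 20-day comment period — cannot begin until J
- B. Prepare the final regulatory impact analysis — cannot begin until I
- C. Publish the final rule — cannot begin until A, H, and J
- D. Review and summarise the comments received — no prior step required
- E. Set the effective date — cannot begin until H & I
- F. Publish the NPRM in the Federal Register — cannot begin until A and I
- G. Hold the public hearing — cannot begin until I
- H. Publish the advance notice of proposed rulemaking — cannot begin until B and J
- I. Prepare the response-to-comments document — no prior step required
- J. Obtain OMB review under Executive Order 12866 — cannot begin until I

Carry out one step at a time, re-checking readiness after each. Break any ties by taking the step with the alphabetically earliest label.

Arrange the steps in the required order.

D and I have no prerequisites; D has the earlier label, so D is first.
Next only I has its prerequisites met → I.
Now B, G and J have their prerequisites met. B has the earlier label, so B next.
Ready: G and J. G has the earlier label → G.
Next only J has its prerequisites met → J.
A and H are both available; A has the earlier label → A.
F now also ready, so the ready set is {F, H}; F has the earlier label → F.
H needed B and J, now all done → H.
Ready: C and E. C has the earlier label → C.
E needed H and I, now all done → E.

D → I → B → G → J → A → F → H → C → E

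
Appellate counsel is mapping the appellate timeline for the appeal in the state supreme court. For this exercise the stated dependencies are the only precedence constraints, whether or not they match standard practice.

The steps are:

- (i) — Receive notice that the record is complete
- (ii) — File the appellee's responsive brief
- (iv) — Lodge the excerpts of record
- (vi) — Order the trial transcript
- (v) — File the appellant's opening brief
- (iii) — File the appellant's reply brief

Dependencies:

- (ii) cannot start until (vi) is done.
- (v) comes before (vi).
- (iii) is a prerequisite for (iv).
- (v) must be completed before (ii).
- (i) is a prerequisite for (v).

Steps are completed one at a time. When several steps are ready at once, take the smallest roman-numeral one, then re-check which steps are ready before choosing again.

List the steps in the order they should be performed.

Nothing is required for (i) and (iii). (i) has the earlier label → (i) first.
(iii) and (v) are both available; (iii) has the earlier label → (iii).
(iv) now also ready, so the ready set is {(iv), (v)}; (iv) has the earlier label → (iv).
Next only (v) has its prerequisites met → (v).
That leaves (vi) as the only ready step → (vi).
That leaves (ii) as the only ready step → (ii).

(i), (iii), (iv), (v), (vi), (ii)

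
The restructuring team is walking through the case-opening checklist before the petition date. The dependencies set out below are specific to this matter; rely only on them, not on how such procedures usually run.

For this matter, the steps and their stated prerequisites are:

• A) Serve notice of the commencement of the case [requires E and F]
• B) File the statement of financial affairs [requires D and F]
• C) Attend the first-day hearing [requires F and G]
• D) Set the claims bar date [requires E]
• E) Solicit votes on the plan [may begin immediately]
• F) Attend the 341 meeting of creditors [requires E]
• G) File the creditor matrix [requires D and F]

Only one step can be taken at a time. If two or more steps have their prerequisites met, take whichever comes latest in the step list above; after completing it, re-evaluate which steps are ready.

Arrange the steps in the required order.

E F D G C B A

E has no prerequisites → E first.
F and D are both available; F is listed later → F.
Ready: D and A. D is listed later → D.
Now G, B and A have their prerequisites met. G is listed later, so G next.
Now C, B and A have their prerequisites met. C is listed later, so C next.
B and A are both available; B is listed later → B.
A is the only step now ready → A.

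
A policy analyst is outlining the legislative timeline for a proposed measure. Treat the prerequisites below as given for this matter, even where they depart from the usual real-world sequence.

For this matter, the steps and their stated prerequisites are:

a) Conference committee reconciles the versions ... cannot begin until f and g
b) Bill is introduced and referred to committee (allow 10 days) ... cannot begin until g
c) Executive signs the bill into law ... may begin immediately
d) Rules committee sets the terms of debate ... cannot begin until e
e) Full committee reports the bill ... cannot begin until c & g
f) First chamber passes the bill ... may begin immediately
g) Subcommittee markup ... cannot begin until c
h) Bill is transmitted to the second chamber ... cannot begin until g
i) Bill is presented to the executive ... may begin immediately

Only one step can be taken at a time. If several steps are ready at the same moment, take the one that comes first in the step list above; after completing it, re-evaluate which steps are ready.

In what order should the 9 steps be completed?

Nothing is required for c, f and i. c is listed earlier → c first.
f, g and i are all available; f is listed earlier → f.
g and i are both available; g is listed earlier → g.
a, b, e and h now also ready, so the ready set is {a, b, e, h, i}; a is listed earlier → a.
b, e, h and i are all available; b is listed earlier → b.
e, h and i are all available; e is listed earlier → e.
d now also ready, so the ready set is {d, h, i}; d is listed earlier → d.
Now h and i have their prerequisites met. h is listed earlier, so h next.
That leaves i as the only ready step → i.

c, f, g, a, b, e, d, h, i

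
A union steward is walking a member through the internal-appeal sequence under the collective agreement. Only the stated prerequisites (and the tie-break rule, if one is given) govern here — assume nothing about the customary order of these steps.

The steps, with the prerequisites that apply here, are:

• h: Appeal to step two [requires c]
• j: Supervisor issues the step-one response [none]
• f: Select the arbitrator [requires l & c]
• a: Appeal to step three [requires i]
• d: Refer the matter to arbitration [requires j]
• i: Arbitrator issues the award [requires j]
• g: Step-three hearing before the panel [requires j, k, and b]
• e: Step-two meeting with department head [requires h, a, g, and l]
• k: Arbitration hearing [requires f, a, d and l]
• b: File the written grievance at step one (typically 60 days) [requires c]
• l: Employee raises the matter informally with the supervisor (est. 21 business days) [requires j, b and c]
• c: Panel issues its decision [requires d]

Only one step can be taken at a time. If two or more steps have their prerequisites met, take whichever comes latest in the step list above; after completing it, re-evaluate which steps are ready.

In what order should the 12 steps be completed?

j, i, d, c, b, l, a, f, k, g, h, e

Only j has no prerequisites, so it is first.
Now i and d have their prerequisites met. i is listed later, so i next.
a now also ready, so the ready set is {d, a}; d is listed later → d.
Now c and a have their prerequisites met. c is listed later, so c next.
Ready: b, a and h. b is listed later → b.
Now l, a and h have their prerequisites met. l is listed later, so l next.
Ready: a, f and h. a is listed later → a.
f and h are both available; f is listed later → f.
Ready: k and h. k is listed later → k.
g now also ready, so the ready set is {g, h}; g is listed later → g.
That leaves h as the only ready step → h.
That leaves e as the only ready step → e.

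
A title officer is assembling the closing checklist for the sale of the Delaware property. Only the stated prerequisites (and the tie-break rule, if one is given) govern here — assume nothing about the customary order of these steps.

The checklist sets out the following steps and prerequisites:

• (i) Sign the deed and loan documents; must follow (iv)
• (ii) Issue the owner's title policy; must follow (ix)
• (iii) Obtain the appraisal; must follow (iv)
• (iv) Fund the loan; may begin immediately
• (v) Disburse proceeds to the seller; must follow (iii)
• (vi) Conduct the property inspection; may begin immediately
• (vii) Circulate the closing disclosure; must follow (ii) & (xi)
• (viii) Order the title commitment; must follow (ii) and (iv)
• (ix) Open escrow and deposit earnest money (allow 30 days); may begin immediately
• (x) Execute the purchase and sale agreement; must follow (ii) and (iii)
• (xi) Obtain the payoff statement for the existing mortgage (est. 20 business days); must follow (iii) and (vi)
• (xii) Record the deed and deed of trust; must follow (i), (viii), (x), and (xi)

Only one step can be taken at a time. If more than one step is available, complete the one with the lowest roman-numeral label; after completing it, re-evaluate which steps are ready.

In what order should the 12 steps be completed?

Nothing is required for (iv), (vi) and (ix). (iv) has the earlier label → (iv) first.
(i) and (iii) now also ready, so the ready set is {(i), (iii), (vi), (ix)}; (i) has the earlier label → (i).
Ready: (iii), (vi) and (ix). (iii) has the earlier label → (iii).
(v) now also ready, so the ready set is {(v), (vi), (ix)}; (v) has the earlier label → (v).
Now (vi) and (ix) have their prerequisites met. (vi) has the earlier label, so (vi) next.
Ready: (ix) and (xi). (ix) has the earlier label → (ix).
(ii) now also ready, so the ready set is {(ii), (xi)}; (ii) has the earlier label → (ii).
Now (viii), (x) and (xi) have their prerequisites met. (viii) has the earlier label, so (viii) next.
(x) and (xi) are both available; (x) has the earlier label → (x).
That leaves (xi) as the only ready step → (xi).
Ready: (vii) and (xii). (vii) has the earlier label → (vii).
(xii) needed (i), (viii), (x) and (xi), now all done → (xii).

(iv) (i) (iii) (v) (vi) (ix) (ii) (viii) (x) (xi) (vii) (xii)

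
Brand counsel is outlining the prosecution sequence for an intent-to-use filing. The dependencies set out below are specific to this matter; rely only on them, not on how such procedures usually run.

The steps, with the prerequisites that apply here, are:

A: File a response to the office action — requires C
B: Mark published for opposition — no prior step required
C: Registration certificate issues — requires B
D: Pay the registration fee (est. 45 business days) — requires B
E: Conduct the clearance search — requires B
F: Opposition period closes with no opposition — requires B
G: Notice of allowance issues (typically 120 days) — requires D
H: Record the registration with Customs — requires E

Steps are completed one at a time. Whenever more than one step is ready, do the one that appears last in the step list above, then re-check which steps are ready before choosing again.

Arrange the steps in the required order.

B → F → E → H → D → G → C → A

B is the only step with nothing outstanding, so it goes first.
Ready: F, E, D and C. F is listed later → F.
Ready: E, D and C. E is listed later → E.
H now also ready, so the ready set is {H, D, C}; H is listed later → H.
Ready: D and C. D is listed later → D.
Now G and C have their prerequisites met. G is listed later, so G next.
That leaves C as the only ready step → C.
Next only A has its prerequisites met → A.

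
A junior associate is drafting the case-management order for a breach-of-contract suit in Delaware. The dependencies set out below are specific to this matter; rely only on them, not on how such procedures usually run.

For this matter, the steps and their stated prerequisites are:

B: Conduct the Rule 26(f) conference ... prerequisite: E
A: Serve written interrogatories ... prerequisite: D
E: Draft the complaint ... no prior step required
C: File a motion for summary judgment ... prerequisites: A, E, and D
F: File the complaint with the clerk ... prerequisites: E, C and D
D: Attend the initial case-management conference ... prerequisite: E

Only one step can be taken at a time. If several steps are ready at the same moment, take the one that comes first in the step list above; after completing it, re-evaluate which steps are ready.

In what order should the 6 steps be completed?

E has no prerequisites → E first.
Ready: B and D. B is listed earlier → B.
D is the only step now ready → D.
A is the only step now ready → A.
C needed A, E and D, now all done → C.
Next only F has its prerequisites met → F.

E → B → D → A → C → F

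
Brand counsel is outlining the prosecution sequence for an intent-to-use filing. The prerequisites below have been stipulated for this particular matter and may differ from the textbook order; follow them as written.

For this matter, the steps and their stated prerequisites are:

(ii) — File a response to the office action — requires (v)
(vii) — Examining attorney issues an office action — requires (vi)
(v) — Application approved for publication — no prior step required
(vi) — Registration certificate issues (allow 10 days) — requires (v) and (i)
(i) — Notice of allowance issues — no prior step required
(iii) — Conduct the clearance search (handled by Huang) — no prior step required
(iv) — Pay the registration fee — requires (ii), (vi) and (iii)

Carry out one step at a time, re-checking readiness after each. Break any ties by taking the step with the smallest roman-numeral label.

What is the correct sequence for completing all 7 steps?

(i), (iii), (v), (ii), (vi), (iv), (vii)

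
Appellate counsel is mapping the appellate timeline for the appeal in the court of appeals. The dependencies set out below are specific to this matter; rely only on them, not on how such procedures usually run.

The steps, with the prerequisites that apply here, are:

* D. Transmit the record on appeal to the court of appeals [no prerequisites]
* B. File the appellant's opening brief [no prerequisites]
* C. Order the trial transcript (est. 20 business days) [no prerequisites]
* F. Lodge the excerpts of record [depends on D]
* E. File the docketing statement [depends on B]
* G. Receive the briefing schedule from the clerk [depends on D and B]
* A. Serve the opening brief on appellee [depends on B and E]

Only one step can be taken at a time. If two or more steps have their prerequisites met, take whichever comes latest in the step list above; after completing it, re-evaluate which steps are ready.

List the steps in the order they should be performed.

C, B and D have no prerequisites; C is listed later, so C is first.
Ready: B and D. B is listed later → B.
E and D are both available; E is listed later → E.
Now A and D have their prerequisites met. A is listed later, so A next.
That leaves D as the only ready step → D.
G and F are both available; G is listed later → G.
Next only F has its prerequisites met → F.

C, B, E, A, D, G, F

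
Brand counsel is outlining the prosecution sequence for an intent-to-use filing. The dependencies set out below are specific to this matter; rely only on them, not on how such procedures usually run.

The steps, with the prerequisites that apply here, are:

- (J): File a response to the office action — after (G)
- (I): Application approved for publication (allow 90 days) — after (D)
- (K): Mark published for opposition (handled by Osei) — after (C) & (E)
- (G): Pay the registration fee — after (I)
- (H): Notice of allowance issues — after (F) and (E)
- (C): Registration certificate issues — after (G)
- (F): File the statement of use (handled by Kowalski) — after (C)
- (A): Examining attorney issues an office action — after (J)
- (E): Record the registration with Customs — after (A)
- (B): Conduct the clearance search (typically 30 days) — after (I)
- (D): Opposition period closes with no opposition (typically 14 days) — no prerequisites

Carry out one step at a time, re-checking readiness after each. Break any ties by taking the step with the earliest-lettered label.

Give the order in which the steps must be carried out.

(D) is the only step with nothing outstanding, so it goes first.
That leaves (I) as the only ready step → (I).
Now (B) and (G) have their prerequisites met. (B) has the earlier label, so (B) next.
(G) needed (I), now all done → (G).
Ready: (C) and (J). (C) has the earlier label → (C).
(F) now also ready, so the ready set is {(F), (J)}; (F) has the earlier label → (F).
(J) needed (G), now all done → (J).
That leaves (A) as the only ready step → (A).
(E) needed (A), now all done → (E).
Ready: (H) and (K). (H) has the earlier label → (H).
(K) is the only step now ready → (K).

(D) (I) (B) (G) (C) (F) (J) (A) (E) (H) (K)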